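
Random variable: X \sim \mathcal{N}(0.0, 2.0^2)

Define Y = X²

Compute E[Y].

Using E[X²] = Var(X) + (E[X])²:
E[X] = 0
Var(X) = 2.0^2 = 4
E[X²] = 4 + 0² = 4 + 0 = 4

4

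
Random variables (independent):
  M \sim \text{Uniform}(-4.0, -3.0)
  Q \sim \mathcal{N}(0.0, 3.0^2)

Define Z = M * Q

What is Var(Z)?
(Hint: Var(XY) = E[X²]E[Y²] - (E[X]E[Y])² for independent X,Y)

Var(XY) = E[X²]E[Y²] - (E[X]E[Y])²
E[M] = -3.5, Var(M) = 0.083333333
E[Q] = 0, Var(Q) = 9
E[M²] = 0.083333333 + (-3.5)² = 12.333333
E[Q²] = 9 + 0² = 9
Var(Z) = 12.333333*9 - (-3.5*0)²
= 111 - 0 = 111

111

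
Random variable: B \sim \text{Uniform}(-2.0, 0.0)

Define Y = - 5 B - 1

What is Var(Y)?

For Y = aB + b: Var(Y) = a² * Var(B)
Var(B) = (0 + 2)^2/12 = 0.33333333
Var(Y) = (-5)² * 0.33333333 = 25 * 0.33333333 = 8.3333333

8.3333333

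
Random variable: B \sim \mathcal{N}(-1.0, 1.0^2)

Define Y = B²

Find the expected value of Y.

E[B²] = Var(B) + (E[B])² = 1 + 1 = 2

2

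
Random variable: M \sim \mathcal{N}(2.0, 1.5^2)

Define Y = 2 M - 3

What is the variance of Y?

For Y = aM + b: Var(Y) = a² * Var(M)
Var(M) = 1.5^2 = 2.25
Var(Y) = 2² * 2.25 = 4 * 2.25 = 9

9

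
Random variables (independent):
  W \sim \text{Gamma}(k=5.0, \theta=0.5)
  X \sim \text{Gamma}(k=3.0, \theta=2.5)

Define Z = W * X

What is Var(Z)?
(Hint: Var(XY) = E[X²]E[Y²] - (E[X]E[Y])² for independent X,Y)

Var(XY) = E[X²]E[Y²] - (E[X]E[Y])²
E[W] = 2.5, Var(W) = 1.25
E[X] = 7.5, Var(X) = 18.75
E[W²] = 1.25 + 2.5² = 7.5
E[X²] = 18.75 + 7.5² = 75
Var(Z) = 7.5*75 - (2.5*7.5)²
= 562.5 - 351.5625 = 210.9375

210.9375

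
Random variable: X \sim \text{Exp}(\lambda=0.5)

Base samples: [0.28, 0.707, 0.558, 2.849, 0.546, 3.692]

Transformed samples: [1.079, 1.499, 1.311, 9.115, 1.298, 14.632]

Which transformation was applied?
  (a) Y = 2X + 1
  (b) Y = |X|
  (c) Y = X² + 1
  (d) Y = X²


Checking option (c) Y = X² + 1:
  X = 0.28 -> Y = 1.079 ✓
  X = 0.707 -> Y = 1.499 ✓
  X = 0.558 -> Y = 1.311 ✓
All samples match this transformation.

(c) X² + 1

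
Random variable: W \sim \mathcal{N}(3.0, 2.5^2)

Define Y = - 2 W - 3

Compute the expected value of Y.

For Y = -2W - 3:
E[Y] = -2 * E[W] - 3
E[W] = 3.0 = 3
E[Y] = -2 * 3 - 3 = -9

-9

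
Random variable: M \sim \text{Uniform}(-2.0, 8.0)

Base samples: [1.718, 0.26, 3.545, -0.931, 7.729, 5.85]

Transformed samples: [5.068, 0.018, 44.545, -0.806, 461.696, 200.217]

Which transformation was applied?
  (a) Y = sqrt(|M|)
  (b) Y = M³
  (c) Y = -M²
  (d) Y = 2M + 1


Checking option (b) Y = M³:
  M = 1.718 -> Y = 5.068 ✓
  M = 0.26 -> Y = 0.018 ✓
  M = 3.545 -> Y = 44.545 ✓
All samples match this transformation.

(b) M³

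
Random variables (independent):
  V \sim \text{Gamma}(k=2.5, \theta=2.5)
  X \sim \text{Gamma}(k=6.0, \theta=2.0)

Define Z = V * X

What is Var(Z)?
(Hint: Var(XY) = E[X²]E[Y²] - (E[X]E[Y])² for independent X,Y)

Var(XY) = E[X²]E[Y²] - (E[X]E[Y])²
E[V] = 6.25, Var(V) = 15.625
E[X] = 12, Var(X) = 24
E[V²] = 15.625 + 6.25² = 54.6875
E[X²] = 24 + 12² = 168
Var(Z) = 54.6875*168 - (6.25*12)²
= 9187.5 - 5625 = 3562.5

3562.5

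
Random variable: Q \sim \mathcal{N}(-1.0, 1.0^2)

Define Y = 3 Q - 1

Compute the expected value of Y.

For Y = 3Q - 1:
E[Y] = 3 * E[Q] - 1
E[Q] = -1.0 = -1
E[Y] = 3 * (-1) - 1 = -4

-4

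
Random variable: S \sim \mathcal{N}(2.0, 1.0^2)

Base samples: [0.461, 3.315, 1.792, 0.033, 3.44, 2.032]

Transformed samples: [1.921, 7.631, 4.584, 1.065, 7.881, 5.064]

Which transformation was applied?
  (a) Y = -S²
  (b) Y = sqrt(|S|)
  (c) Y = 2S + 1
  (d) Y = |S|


Checking option (c) Y = 2S + 1:
  S = 0.461 -> Y = 1.921 ✓
  S = 3.315 -> Y = 7.631 ✓
  S = 1.792 -> Y = 4.584 ✓
All samples match this transformation.

(c) 2S + 1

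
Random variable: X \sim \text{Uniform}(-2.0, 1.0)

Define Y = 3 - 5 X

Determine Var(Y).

For Y = aX + b: Var(Y) = a² * Var(X)
Var(X) = (1 + 2)^2/12 = 0.75
Var(Y) = (-5)² * 0.75 = 25 * 0.75 = 18.75

18.75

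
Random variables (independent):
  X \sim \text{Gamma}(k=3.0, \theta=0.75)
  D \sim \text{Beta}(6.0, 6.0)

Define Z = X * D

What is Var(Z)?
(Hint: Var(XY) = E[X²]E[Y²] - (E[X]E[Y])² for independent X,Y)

Var(XY) = E[X²]E[Y²] - (E[X]E[Y])²
E[X] = 2.25, Var(X) = 1.6875
E[D] = 0.5, Var(D) = 0.019230769
E[X²] = 1.6875 + 2.25² = 6.75
E[D²] = 0.019230769 + 0.5² = 0.26923077
Var(Z) = 6.75*0.26923077 - (2.25*0.5)²
= 1.8173077 - 1.265625 = 0.55168269

0.55168269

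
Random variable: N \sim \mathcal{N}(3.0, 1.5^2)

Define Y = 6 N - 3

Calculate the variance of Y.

For Y = aN + b: Var(Y) = a² * Var(N)
Var(N) = 1.5^2 = 2.25
Var(Y) = 6² * 2.25 = 36 * 2.25 = 81

81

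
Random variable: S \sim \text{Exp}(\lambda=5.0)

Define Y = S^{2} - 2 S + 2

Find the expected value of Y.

E[Y] = 1*E[S²] - 2*E[S] + 2
E[S] = 0.2
E[S²] = Var(S) + (E[S])² = 0.04 + 0.04 = 0.08
E[Y] = 1*0.08 - 2*0.2 + 2 = 1.68

1.68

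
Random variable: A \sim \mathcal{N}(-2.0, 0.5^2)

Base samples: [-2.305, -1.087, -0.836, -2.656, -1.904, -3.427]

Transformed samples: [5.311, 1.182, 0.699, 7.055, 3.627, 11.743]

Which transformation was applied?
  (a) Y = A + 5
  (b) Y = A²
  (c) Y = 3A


Checking option (b) Y = A²:
  A = -2.305 -> Y = 5.311 ✓
  A = -1.087 -> Y = 1.182 ✓
  A = -0.836 -> Y = 0.699 ✓
All samples match this transformation.

(b) A²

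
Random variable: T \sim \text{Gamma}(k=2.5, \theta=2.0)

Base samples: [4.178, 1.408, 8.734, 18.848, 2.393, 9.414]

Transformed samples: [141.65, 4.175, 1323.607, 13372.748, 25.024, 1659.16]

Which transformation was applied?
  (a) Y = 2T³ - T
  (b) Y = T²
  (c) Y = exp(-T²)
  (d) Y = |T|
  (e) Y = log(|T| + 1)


Checking option (a) Y = 2T³ - T:
  T = 4.178 -> Y = 141.65 ✓
  T = 1.408 -> Y = 4.175 ✓
  T = 8.734 -> Y = 1323.607 ✓
All samples match this transformation.

(a) 2T³ - T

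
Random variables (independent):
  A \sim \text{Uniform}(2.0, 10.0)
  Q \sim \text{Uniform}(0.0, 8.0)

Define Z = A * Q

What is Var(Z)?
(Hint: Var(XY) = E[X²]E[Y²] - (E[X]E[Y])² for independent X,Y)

Var(XY) = E[X²]E[Y²] - (E[X]E[Y])²
E[A] = 6, Var(A) = 5.3333333
E[Q] = 4, Var(Q) = 5.3333333
E[A²] = 5.3333333 + 6² = 41.333333
E[Q²] = 5.3333333 + 4² = 21.333333
Var(Z) = 41.333333*21.333333 - (6*4)²
= 881.77778 - 576 = 305.77778

305.77778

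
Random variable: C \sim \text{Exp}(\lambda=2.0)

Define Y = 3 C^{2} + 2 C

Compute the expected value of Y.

E[Y] = 3*E[C²] + 2*E[C]
E[C] = 0.5
E[C²] = Var(C) + (E[C])² = 0.25 + 0.25 = 0.5
E[Y] = 3*0.5 + 2*0.5 = 2.5

2.5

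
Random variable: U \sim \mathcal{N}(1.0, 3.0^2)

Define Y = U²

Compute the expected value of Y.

Using E[X²] = Var(X) + (E[X])²:
E[U] = 1
Var(U) = 3.0^2 = 9
E[U²] = 9 + 1² = 9 + 1 = 10

10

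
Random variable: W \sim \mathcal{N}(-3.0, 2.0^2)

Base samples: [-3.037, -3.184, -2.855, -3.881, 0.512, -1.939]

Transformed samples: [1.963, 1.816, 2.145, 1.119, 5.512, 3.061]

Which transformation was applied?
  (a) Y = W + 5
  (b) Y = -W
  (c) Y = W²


Checking option (a) Y = W + 5:
  W = -3.037 -> Y = 1.963 ✓
  W = -3.184 -> Y = 1.816 ✓
  W = -2.855 -> Y = 2.145 ✓
All samples match this transformation.

(a) W + 5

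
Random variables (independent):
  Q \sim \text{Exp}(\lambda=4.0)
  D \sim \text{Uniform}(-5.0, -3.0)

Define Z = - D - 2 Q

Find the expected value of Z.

E[Z] = -2*E[Q] - 1*E[D]
E[Q] = 0.25
E[D] = -4
E[Z] = -2*0.25 - 1*(-4) = 3.5

3.5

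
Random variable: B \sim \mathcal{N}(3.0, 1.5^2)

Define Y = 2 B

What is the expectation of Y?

For Y = 2B:
E[Y] = 2 * E[B]
E[B] = 3.0 = 3
E[Y] = 2 * 3 = 6

6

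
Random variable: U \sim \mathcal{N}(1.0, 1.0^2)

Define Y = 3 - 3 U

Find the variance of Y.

For Y = aU + b: Var(Y) = a² * Var(U)
Var(U) = 1.0^2 = 1
Var(Y) = (-3)² * 1 = 9 * 1 = 9

9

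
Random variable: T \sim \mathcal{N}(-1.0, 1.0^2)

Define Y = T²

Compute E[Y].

E[T²] = Var(T) + (E[T])² = 1 + 1 = 2

2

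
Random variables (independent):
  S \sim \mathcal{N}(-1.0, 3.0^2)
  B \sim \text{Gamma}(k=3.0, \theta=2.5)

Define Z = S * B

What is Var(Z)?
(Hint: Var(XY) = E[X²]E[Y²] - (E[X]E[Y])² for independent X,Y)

Var(XY) = E[X²]E[Y²] - (E[X]E[Y])²
E[S] = -1, Var(S) = 9
E[B] = 7.5, Var(B) = 18.75
E[S²] = 9 + (-1)² = 10
E[B²] = 18.75 + 7.5² = 75
Var(Z) = 10*75 - (-1*7.5)²
= 750 - 56.25 = 693.75

693.75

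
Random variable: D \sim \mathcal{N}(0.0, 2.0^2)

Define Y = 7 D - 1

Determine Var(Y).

For Y = aD + b: Var(Y) = a² * Var(D)
Var(D) = 2.0^2 = 4
Var(Y) = 7² * 4 = 49 * 4 = 196

196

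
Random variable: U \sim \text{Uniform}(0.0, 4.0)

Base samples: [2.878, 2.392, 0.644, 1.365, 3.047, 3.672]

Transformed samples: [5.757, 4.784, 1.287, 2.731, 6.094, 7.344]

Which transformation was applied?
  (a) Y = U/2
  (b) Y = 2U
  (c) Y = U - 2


Checking option (b) Y = 2U:
  U = 2.878 -> Y = 5.757 ✓
  U = 2.392 -> Y = 4.784 ✓
  U = 0.644 -> Y = 1.287 ✓
All samples match this transformation.

(b) 2U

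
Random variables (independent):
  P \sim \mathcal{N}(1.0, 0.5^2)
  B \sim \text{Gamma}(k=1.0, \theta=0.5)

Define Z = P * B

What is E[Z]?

For independent RVs: E[XY] = E[X]*E[Y]
E[P] = 1
E[B] = 0.5
E[Z] = 1 * 0.5 = 0.5

0.5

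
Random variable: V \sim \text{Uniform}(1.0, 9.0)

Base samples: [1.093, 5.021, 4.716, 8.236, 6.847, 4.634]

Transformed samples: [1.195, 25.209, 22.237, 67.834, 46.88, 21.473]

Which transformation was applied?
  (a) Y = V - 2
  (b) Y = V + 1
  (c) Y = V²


Checking option (c) Y = V²:
  V = 1.093 -> Y = 1.195 ✓
  V = 5.021 -> Y = 25.209 ✓
  V = 4.716 -> Y = 22.237 ✓
All samples match this transformation.

(c) V²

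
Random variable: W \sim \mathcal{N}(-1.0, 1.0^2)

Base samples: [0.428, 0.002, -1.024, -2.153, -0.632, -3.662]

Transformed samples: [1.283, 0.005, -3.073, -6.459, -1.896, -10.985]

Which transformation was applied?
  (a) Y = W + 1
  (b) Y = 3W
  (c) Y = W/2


Checking option (b) Y = 3W:
  W = 0.428 -> Y = 1.283 ✓
  W = 0.002 -> Y = 0.005 ✓
  W = -1.024 -> Y = -3.073 ✓
All samples match this transformation.

(b) 3W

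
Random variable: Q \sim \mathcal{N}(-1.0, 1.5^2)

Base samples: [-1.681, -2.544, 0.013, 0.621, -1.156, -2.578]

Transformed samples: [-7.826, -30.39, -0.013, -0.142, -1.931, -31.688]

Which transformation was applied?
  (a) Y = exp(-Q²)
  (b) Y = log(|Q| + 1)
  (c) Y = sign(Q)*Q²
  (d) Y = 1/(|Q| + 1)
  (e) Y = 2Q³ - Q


Checking option (e) Y = 2Q³ - Q:
  Q = -1.681 -> Y = -7.826 ✓
  Q = -2.544 -> Y = -30.39 ✓
  Q = 0.013 -> Y = -0.013 ✓
All samples match this transformation.

(e) 2Q³ - Q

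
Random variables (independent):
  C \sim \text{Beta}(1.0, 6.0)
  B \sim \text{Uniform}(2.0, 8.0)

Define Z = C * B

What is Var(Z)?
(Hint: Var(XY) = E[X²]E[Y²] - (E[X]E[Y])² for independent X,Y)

Var(XY) = E[X²]E[Y²] - (E[X]E[Y])²
E[C] = 0.14285714, Var(C) = 0.015306122
E[B] = 5, Var(B) = 3
E[C²] = 0.015306122 + 0.14285714² = 0.035714286
E[B²] = 3 + 5² = 28
Var(Z) = 0.035714286*28 - (0.14285714*5)²
= 1 - 0.51020408 = 0.48979592

0.48979592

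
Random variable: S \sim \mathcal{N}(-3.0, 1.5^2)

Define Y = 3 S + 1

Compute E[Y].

For Y = 3S + 1:
E[Y] = 3 * E[S] + 1
E[S] = -3.0 = -3
E[Y] = 3 * (-3) + 1 = -8

-8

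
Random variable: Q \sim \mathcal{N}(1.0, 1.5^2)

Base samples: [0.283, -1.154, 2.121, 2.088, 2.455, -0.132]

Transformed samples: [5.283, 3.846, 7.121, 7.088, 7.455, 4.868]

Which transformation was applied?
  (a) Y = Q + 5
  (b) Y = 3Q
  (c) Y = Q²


Checking option (a) Y = Q + 5:
  Q = 0.283 -> Y = 5.283 ✓
  Q = -1.154 -> Y = 3.846 ✓
  Q = 2.121 -> Y = 7.121 ✓
All samples match this transformation.

(a) Q + 5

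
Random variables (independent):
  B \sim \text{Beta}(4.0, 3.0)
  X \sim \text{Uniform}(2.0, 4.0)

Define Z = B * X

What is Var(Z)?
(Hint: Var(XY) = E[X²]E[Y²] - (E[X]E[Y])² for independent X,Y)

Var(XY) = E[X²]E[Y²] - (E[X]E[Y])²
E[B] = 0.57142857, Var(B) = 0.030612245
E[X] = 3, Var(X) = 0.33333333
E[B²] = 0.030612245 + 0.57142857² = 0.35714286
E[X²] = 0.33333333 + 3² = 9.3333333
Var(Z) = 0.35714286*9.3333333 - (0.57142857*3)²
= 3.3333333 - 2.9387755 = 0.39455782

0.39455782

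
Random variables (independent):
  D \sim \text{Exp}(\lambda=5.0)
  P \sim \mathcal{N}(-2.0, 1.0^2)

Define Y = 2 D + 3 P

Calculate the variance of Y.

For independent RVs: Var(aX + bY) = a²Var(X) + b²Var(Y)
Var(D) = 0.04
Var(P) = 1
Var(Y) = 2²*0.04 + 3²*1
= 4*0.04 + 9*1 = 9.16

9.16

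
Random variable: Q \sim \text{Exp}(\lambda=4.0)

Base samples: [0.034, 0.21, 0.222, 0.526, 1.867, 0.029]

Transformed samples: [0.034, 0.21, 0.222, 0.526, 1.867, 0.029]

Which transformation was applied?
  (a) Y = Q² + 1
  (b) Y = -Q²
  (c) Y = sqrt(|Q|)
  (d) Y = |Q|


Checking option (d) Y = |Q|:
  Q = 0.034 -> Y = 0.034 ✓
  Q = 0.21 -> Y = 0.21 ✓
  Q = 0.222 -> Y = 0.222 ✓
All samples match this transformation.

(d) |Q|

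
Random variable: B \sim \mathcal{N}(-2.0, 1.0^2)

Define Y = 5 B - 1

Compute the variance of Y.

For Y = aB + b: Var(Y) = a² * Var(B)
Var(B) = 1.0^2 = 1
Var(Y) = 5² * 1 = 25 * 1 = 25

25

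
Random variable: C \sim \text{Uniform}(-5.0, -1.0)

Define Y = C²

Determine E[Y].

Using E[X²] = Var(X) + (E[X])²:
E[C] = -3
Var(C) = (-1 + 5)^2/12 = 1.3333333
E[C²] = 1.3333333 + (-3)² = 1.3333333 + 9 = 10.333333

10.333333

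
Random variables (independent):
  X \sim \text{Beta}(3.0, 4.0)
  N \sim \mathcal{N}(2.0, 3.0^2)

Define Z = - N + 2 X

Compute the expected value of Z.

E[Z] = 2*E[X] - 1*E[N]
E[X] = 0.42857143
E[N] = 2
E[Z] = 2*0.42857143 - 1*2 = -1.1428571

-1.1428571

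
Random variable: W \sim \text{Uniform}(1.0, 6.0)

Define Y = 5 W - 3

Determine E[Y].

For Y = 5W - 3:
E[Y] = 5 * E[W] - 3
E[W] = (1 + 6)/2 = 3.5
E[Y] = 5 * 3.5 - 3 = 14.5

14.5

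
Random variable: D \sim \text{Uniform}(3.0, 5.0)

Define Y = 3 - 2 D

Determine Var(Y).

For Y = aD + b: Var(Y) = a² * Var(D)
Var(D) = (5 - 3)^2/12 = 0.33333333
Var(Y) = (-2)² * 0.33333333 = 4 * 0.33333333 = 1.3333333

1.3333333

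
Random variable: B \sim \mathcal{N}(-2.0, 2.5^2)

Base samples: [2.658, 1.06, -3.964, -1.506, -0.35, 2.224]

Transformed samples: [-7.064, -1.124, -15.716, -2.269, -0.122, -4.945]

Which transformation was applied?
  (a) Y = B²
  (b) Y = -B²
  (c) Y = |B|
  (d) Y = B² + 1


Checking option (b) Y = -B²:
  B = 2.658 -> Y = -7.064 ✓
  B = 1.06 -> Y = -1.124 ✓
  B = -3.964 -> Y = -15.716 ✓
All samples match this transformation.

(b) -B²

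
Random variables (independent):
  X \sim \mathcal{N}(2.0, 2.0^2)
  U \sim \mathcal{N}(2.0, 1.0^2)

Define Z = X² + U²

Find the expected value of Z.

E[Z] = E[X²] + E[U²]
E[X²] = Var(X) + E[X]² = 4 + 4 = 8
E[U²] = Var(U) + E[U]² = 1 + 4 = 5
E[Z] = 8 + 5 = 13

13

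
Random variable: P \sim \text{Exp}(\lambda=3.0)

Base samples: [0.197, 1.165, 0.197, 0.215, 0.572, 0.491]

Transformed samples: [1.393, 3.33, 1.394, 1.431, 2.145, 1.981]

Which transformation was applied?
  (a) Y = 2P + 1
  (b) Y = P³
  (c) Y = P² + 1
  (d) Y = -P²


Checking option (a) Y = 2P + 1:
  P = 0.197 -> Y = 1.393 ✓
  P = 1.165 -> Y = 3.33 ✓
  P = 0.197 -> Y = 1.394 ✓
All samples match this transformation.

(a) 2P + 1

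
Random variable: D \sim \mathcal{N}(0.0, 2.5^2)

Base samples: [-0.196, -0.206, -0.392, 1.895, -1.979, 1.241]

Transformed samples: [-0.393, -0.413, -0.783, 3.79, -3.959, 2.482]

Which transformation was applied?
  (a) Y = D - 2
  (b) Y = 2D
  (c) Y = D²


Checking option (b) Y = 2D:
  D = -0.196 -> Y = -0.393 ✓
  D = -0.206 -> Y = -0.413 ✓
  D = -0.392 -> Y = -0.783 ✓
All samples match this transformation.

(b) 2D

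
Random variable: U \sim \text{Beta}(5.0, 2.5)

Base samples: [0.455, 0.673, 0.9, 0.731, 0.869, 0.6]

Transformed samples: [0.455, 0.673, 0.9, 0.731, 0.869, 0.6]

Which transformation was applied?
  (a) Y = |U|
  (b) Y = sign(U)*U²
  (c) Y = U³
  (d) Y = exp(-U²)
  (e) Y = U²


Checking option (a) Y = |U|:
  U = 0.455 -> Y = 0.455 ✓
  U = 0.673 -> Y = 0.673 ✓
  U = 0.9 -> Y = 0.9 ✓
All samples match this transformation.

(a) |U|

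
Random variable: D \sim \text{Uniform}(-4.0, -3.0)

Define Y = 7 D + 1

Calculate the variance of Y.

For Y = aD + b: Var(Y) = a² * Var(D)
Var(D) = (-3 + 4)^2/12 = 0.083333333
Var(Y) = 7² * 0.083333333 = 49 * 0.083333333 = 4.0833333

4.0833333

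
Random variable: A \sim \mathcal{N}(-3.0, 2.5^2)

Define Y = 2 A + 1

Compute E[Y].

For Y = 2A + 1:
E[Y] = 2 * E[A] + 1
E[A] = -3.0 = -3
E[Y] = 2 * (-3) + 1 = -5

-5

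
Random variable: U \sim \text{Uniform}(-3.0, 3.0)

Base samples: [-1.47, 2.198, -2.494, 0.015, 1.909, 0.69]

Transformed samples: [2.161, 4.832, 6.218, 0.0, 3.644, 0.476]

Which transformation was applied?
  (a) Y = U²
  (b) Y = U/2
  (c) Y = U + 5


Checking option (a) Y = U²:
  U = -1.47 -> Y = 2.161 ✓
  U = 2.198 -> Y = 4.832 ✓
  U = -2.494 -> Y = 6.218 ✓
All samples match this transformation.

(a) U²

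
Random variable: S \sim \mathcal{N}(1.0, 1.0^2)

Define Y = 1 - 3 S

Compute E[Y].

For Y = -3S + 1:
E[Y] = -3 * E[S] + 1
E[S] = 1.0 = 1
E[Y] = -3 * 1 + 1 = -2

-2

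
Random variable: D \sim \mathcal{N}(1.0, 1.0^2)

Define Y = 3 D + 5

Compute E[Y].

For Y = 3D + 5:
E[Y] = 3 * E[D] + 5
E[D] = 1.0 = 1
E[Y] = 3 * 1 + 5 = 8

8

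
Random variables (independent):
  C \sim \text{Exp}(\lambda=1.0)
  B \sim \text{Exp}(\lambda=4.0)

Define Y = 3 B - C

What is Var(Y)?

For independent RVs: Var(aX + bY) = a²Var(X) + b²Var(Y)
Var(C) = 1
Var(B) = 0.0625
Var(Y) = (-1)²*1 + 3²*0.0625
= 1*1 + 9*0.0625 = 1.5625

1.5625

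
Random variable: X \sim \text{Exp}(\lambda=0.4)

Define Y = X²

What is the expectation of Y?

Using E[X²] = Var(X) + (E[X])²:
E[X] = 2.5
Var(X) = 1/0.4^2 = 6.25
E[X²] = 6.25 + 2.5² = 6.25 + 6.25 = 12.5

12.5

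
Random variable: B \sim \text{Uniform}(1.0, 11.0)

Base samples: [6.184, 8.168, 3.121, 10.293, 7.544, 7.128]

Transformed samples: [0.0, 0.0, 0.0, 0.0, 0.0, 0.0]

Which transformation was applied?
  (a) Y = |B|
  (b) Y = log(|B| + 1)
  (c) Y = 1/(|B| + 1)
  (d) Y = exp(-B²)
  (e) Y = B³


Checking option (d) Y = exp(-B²):
  B = 6.184 -> Y = 0.0 ✓
  B = 8.168 -> Y = 0.0 ✓
  B = 3.121 -> Y = 0.0 ✓
All samples match this transformation.

(d) exp(-B²)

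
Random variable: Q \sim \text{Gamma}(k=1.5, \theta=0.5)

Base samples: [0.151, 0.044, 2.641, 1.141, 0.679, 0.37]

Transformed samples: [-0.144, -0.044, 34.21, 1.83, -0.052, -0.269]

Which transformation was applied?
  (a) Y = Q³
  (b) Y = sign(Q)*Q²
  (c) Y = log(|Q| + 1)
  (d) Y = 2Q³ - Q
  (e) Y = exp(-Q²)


Checking option (d) Y = 2Q³ - Q:
  Q = 0.151 -> Y = -0.144 ✓
  Q = 0.044 -> Y = -0.044 ✓
  Q = 2.641 -> Y = 34.21 ✓
All samples match this transformation.

(d) 2Q³ - Q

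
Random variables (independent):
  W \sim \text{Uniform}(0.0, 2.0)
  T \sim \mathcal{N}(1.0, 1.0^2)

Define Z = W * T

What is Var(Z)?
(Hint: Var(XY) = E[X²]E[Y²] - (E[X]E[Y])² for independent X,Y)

Var(XY) = E[X²]E[Y²] - (E[X]E[Y])²
E[W] = 1, Var(W) = 0.33333333
E[T] = 1, Var(T) = 1
E[W²] = 0.33333333 + 1² = 1.3333333
E[T²] = 1 + 1² = 2
Var(Z) = 1.3333333*2 - (1*1)²
= 2.6666667 - 1 = 1.6666667

1.6666667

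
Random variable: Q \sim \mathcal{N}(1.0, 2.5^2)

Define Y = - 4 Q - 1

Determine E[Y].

For Y = -4Q - 1:
E[Y] = -4 * E[Q] - 1
E[Q] = 1.0 = 1
E[Y] = -4 * 1 - 1 = -5

-5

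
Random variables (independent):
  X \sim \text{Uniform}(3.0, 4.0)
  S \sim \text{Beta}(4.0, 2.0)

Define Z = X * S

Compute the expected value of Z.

For independent RVs: E[XY] = E[X]*E[Y]
E[X] = 3.5
E[S] = 0.66666667
E[Z] = 3.5 * 0.66666667 = 2.3333333

2.3333333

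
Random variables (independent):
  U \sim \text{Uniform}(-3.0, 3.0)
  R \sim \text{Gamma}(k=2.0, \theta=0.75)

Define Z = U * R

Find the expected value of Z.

For independent RVs: E[XY] = E[X]*E[Y]
E[U] = 0
E[R] = 1.5
E[Z] = 0 * 1.5 = 0

0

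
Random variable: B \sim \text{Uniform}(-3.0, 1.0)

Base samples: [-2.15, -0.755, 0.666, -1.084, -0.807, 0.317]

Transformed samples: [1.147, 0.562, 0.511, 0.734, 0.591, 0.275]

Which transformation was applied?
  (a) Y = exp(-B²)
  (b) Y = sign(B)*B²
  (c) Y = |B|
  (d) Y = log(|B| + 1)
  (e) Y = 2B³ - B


Checking option (d) Y = log(|B| + 1):
  B = -2.15 -> Y = 1.147 ✓
  B = -0.755 -> Y = 0.562 ✓
  B = 0.666 -> Y = 0.511 ✓
All samples match this transformation.

(d) log(|B| + 1)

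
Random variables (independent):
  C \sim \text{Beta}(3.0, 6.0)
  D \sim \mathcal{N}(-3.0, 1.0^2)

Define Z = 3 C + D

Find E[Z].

E[Z] = 3*E[C] + 1*E[D]
E[C] = 0.33333333
E[D] = -3
E[Z] = 3*0.33333333 + 1*(-3) = -2

-2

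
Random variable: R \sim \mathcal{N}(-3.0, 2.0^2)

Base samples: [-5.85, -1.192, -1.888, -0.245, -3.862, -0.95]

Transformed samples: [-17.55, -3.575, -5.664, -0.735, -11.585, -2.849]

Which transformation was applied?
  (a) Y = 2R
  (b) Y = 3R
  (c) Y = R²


Checking option (b) Y = 3R:
  R = -5.85 -> Y = -17.55 ✓
  R = -1.192 -> Y = -3.575 ✓
  R = -1.888 -> Y = -5.664 ✓
All samples match this transformation.

(b) 3R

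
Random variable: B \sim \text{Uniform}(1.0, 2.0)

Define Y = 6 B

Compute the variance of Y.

For Y = aB + b: Var(Y) = a² * Var(B)
Var(B) = (2 - 1)^2/12 = 0.083333333
Var(Y) = 6² * 0.083333333 = 36 * 0.083333333 = 3

3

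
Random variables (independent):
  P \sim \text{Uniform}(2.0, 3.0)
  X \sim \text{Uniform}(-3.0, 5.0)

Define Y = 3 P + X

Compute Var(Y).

For independent RVs: Var(aX + bY) = a²Var(X) + b²Var(Y)
Var(P) = 0.083333333
Var(X) = 5.3333333
Var(Y) = 3²*0.083333333 + 1²*5.3333333
= 9*0.083333333 + 1*5.3333333 = 6.0833333

6.0833333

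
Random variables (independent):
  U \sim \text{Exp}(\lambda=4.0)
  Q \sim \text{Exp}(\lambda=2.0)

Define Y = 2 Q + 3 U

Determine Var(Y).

For independent RVs: Var(aX + bY) = a²Var(X) + b²Var(Y)
Var(U) = 0.0625
Var(Q) = 0.25
Var(Y) = 3²*0.0625 + 2²*0.25
= 9*0.0625 + 4*0.25 = 1.5625

1.5625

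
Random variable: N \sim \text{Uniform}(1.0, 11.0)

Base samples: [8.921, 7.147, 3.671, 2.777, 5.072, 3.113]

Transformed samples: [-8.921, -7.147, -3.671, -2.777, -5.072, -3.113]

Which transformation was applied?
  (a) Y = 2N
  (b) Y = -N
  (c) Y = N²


Checking option (b) Y = -N:
  N = 8.921 -> Y = -8.921 ✓
  N = 7.147 -> Y = -7.147 ✓
  N = 3.671 -> Y = -3.671 ✓
All samples match this transformation.

(b) -N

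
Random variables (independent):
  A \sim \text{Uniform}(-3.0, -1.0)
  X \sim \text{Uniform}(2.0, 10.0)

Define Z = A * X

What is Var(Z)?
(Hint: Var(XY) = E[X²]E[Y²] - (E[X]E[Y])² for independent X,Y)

Var(XY) = E[X²]E[Y²] - (E[X]E[Y])²
E[A] = -2, Var(A) = 0.33333333
E[X] = 6, Var(X) = 5.3333333
E[A²] = 0.33333333 + (-2)² = 4.3333333
E[X²] = 5.3333333 + 6² = 41.333333
Var(Z) = 4.3333333*41.333333 - (-2*6)²
= 179.11111 - 144 = 35.111111

35.111111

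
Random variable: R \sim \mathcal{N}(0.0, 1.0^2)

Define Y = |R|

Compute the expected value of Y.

For X ~ N(0, 1.0²), E[|X|] = sigma * sqrt(2/pi)
= 1.0 * sqrt(2/pi) = 0.79788456

0.79788456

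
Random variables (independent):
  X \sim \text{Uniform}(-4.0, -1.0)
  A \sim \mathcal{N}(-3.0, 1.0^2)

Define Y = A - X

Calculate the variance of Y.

For independent RVs: Var(aX + bY) = a²Var(X) + b²Var(Y)
Var(X) = 0.75
Var(A) = 1
Var(Y) = (-1)²*0.75 + 1²*1
= 1*0.75 + 1*1 = 1.75

1.75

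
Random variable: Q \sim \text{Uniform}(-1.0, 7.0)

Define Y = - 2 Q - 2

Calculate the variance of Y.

For Y = aQ + b: Var(Y) = a² * Var(Q)
Var(Q) = (7 + 1)^2/12 = 5.3333333
Var(Y) = (-2)² * 5.3333333 = 4 * 5.3333333 = 21.333333

21.333333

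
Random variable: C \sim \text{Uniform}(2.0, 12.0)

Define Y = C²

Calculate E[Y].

Using E[X²] = Var(X) + (E[X])²:
E[C] = 7
Var(C) = (12 - 2)^2/12 = 8.3333333
E[C²] = 8.3333333 + 7² = 8.3333333 + 49 = 57.333333

57.333333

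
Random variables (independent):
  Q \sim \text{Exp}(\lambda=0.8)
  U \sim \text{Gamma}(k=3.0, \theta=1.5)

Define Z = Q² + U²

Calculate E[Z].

E[Z] = E[Q²] + E[U²]
E[Q²] = Var(Q) + E[Q]² = 1.5625 + 1.5625 = 3.125
E[U²] = Var(U) + E[U]² = 6.75 + 20.25 = 27
E[Z] = 3.125 + 27 = 30.125

30.125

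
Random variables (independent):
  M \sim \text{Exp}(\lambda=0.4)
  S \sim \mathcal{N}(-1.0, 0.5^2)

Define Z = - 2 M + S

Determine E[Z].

E[Z] = -2*E[M] + 1*E[S]
E[M] = 2.5
E[S] = -1
E[Z] = -2*2.5 + 1*(-1) = -6

-6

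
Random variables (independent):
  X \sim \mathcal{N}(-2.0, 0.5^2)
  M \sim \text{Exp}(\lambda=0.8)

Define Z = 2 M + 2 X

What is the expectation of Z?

E[Z] = 2*E[X] + 2*E[M]
E[X] = -2
E[M] = 1.25
E[Z] = 2*(-2) + 2*1.25 = -1.5

-1.5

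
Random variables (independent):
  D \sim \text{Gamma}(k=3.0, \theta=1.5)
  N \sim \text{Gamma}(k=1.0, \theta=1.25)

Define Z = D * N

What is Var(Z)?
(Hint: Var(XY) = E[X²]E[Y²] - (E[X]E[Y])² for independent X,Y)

Var(XY) = E[X²]E[Y²] - (E[X]E[Y])²
E[D] = 4.5, Var(D) = 6.75
E[N] = 1.25, Var(N) = 1.5625
E[D²] = 6.75 + 4.5² = 27
E[N²] = 1.5625 + 1.25² = 3.125
Var(Z) = 27*3.125 - (4.5*1.25)²
= 84.375 - 31.640625 = 52.734375

52.734375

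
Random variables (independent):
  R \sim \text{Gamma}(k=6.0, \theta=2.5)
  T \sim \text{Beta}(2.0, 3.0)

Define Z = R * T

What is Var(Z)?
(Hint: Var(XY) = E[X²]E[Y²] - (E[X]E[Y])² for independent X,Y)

Var(XY) = E[X²]E[Y²] - (E[X]E[Y])²
E[R] = 15, Var(R) = 37.5
E[T] = 0.4, Var(T) = 0.04
E[R²] = 37.5 + 15² = 262.5
E[T²] = 0.04 + 0.4² = 0.2
Var(Z) = 262.5*0.2 - (15*0.4)²
= 52.5 - 36 = 16.5

16.5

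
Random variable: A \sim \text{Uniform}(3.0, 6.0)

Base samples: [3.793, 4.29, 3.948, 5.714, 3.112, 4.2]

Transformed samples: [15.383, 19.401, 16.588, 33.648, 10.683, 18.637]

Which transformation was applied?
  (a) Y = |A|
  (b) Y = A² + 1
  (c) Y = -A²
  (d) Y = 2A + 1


Checking option (b) Y = A² + 1:
  A = 3.793 -> Y = 15.383 ✓
  A = 4.29 -> Y = 19.401 ✓
  A = 3.948 -> Y = 16.588 ✓
All samples match this transformation.

(b) A² + 1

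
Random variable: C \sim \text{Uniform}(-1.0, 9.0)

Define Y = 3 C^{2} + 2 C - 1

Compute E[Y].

E[Y] = 3*E[C²] + 2*E[C] - 1
E[C] = 4
E[C²] = Var(C) + (E[C])² = 8.3333333 + 16 = 24.333333
E[Y] = 3*24.333333 + 2*4 - 1 = 80

80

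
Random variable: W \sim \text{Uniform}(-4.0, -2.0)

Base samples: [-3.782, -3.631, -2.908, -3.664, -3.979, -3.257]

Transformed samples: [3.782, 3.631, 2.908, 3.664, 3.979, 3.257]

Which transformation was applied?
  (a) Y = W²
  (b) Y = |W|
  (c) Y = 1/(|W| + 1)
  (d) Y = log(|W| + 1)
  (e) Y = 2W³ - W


Checking option (b) Y = |W|:
  W = -3.782 -> Y = 3.782 ✓
  W = -3.631 -> Y = 3.631 ✓
  W = -2.908 -> Y = 2.908 ✓
All samples match this transformation.

(b) |W|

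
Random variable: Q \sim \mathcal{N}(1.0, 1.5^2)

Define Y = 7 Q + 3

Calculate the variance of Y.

For Y = aQ + b: Var(Y) = a² * Var(Q)
Var(Q) = 1.5^2 = 2.25
Var(Y) = 7² * 2.25 = 49 * 2.25 = 110.25

110.25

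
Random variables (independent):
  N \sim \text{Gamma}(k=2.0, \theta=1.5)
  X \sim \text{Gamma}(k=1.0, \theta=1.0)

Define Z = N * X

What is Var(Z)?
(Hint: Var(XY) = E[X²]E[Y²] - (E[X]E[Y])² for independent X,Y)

Var(XY) = E[X²]E[Y²] - (E[X]E[Y])²
E[N] = 3, Var(N) = 4.5
E[X] = 1, Var(X) = 1
E[N²] = 4.5 + 3² = 13.5
E[X²] = 1 + 1² = 2
Var(Z) = 13.5*2 - (3*1)²
= 27 - 9 = 18

18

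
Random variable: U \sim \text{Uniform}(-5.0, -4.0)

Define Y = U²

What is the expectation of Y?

E[U²] = Var(U) + (E[U])² = 0.083333333 + 20.25 = 20.333333

20.333333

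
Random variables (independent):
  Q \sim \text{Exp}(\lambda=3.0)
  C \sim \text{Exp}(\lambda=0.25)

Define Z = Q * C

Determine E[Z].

For independent RVs: E[XY] = E[X]*E[Y]
E[Q] = 0.33333333
E[C] = 4
E[Z] = 0.33333333 * 4 = 1.3333333

1.3333333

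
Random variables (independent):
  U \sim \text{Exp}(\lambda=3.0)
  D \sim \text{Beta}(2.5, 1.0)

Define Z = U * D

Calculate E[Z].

For independent RVs: E[XY] = E[X]*E[Y]
E[U] = 0.33333333
E[D] = 0.71428571
E[Z] = 0.33333333 * 0.71428571 = 0.23809524

0.23809524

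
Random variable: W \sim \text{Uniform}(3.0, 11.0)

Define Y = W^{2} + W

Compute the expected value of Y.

E[Y] = 1*E[W²] + 1*E[W]
E[W] = 7
E[W²] = Var(W) + (E[W])² = 5.3333333 + 49 = 54.333333
E[Y] = 1*54.333333 + 1*7 = 61.333333

61.333333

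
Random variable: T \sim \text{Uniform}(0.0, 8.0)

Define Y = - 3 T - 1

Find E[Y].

For Y = -3T - 1:
E[Y] = -3 * E[T] - 1
E[T] = (0 + 8)/2 = 4
E[Y] = -3 * 4 - 1 = -13

-13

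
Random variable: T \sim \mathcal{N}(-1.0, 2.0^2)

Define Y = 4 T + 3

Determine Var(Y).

For Y = aT + b: Var(Y) = a² * Var(T)
Var(T) = 2.0^2 = 4
Var(Y) = 4² * 4 = 16 * 4 = 64

64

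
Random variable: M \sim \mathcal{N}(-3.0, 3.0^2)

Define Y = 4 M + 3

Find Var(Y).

For Y = aM + b: Var(Y) = a² * Var(M)
Var(M) = 3.0^2 = 9
Var(Y) = 4² * 9 = 16 * 9 = 144

144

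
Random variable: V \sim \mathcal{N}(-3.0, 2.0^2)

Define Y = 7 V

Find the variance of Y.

For Y = aV + b: Var(Y) = a² * Var(V)
Var(V) = 2.0^2 = 4
Var(Y) = 7² * 4 = 49 * 4 = 196

196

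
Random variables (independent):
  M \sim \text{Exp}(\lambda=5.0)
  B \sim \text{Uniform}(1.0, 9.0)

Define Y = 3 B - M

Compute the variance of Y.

For independent RVs: Var(aX + bY) = a²Var(X) + b²Var(Y)
Var(M) = 0.04
Var(B) = 5.3333333
Var(Y) = (-1)²*0.04 + 3²*5.3333333
= 1*0.04 + 9*5.3333333 = 48.04

48.04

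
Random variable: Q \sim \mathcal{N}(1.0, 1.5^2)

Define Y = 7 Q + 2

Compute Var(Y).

For Y = aQ + b: Var(Y) = a² * Var(Q)
Var(Q) = 1.5^2 = 2.25
Var(Y) = 7² * 2.25 = 49 * 2.25 = 110.25

110.25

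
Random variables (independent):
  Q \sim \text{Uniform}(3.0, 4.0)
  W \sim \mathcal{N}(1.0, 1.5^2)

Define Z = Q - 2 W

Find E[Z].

E[Z] = 1*E[Q] - 2*E[W]
E[Q] = 3.5
E[W] = 1
E[Z] = 1*3.5 - 2*1 = 1.5

1.5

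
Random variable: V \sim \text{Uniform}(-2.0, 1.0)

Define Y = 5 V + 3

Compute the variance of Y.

For Y = aV + b: Var(Y) = a² * Var(V)
Var(V) = (1 + 2)^2/12 = 0.75
Var(Y) = 5² * 0.75 = 25 * 0.75 = 18.75

18.75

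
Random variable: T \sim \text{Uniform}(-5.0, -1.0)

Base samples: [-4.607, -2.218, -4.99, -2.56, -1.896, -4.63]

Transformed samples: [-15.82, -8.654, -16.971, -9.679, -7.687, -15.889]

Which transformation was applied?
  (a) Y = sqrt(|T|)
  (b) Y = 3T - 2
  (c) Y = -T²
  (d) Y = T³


Checking option (b) Y = 3T - 2:
  T = -4.607 -> Y = -15.82 ✓
  T = -2.218 -> Y = -8.654 ✓
  T = -4.99 -> Y = -16.971 ✓
All samples match this transformation.

(b) 3T - 2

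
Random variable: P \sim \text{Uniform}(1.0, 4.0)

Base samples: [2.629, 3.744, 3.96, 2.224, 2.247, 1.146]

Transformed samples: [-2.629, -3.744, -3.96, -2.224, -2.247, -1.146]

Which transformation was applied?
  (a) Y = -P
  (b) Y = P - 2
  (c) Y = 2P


Checking option (a) Y = -P:
  P = 2.629 -> Y = -2.629 ✓
  P = 3.744 -> Y = -3.744 ✓
  P = 3.96 -> Y = -3.96 ✓
All samples match this transformation.

(a) -P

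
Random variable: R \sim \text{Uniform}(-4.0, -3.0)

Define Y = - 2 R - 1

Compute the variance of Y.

For Y = aR + b: Var(Y) = a² * Var(R)
Var(R) = (-3 + 4)^2/12 = 0.083333333
Var(Y) = (-2)² * 0.083333333 = 4 * 0.083333333 = 0.33333333

0.33333333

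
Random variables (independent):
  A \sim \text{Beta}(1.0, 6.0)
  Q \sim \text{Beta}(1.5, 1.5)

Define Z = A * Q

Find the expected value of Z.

For independent RVs: E[XY] = E[X]*E[Y]
E[A] = 0.14285714
E[Q] = 0.5
E[Z] = 0.14285714 * 0.5 = 0.071428571

0.071428571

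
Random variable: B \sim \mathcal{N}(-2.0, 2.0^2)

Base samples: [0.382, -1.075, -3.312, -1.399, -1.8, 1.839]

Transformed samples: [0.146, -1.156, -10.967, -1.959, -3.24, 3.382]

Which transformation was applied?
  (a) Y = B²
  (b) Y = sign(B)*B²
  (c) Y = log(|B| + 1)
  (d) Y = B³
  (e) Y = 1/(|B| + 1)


Checking option (b) Y = sign(B)*B²:
  B = 0.382 -> Y = 0.146 ✓
  B = -1.075 -> Y = -1.156 ✓
  B = -3.312 -> Y = -10.967 ✓
All samples match this transformation.

(b) sign(B)*B²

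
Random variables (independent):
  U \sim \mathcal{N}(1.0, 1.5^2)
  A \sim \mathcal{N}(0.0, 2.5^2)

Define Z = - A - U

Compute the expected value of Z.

E[Z] = -1*E[U] - 1*E[A]
E[U] = 1
E[A] = 0
E[Z] = -1*1 - 1*0 = -1

-1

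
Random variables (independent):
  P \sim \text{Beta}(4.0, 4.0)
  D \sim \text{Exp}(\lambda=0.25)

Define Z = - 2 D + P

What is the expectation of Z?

E[Z] = 1*E[P] - 2*E[D]
E[P] = 0.5
E[D] = 4
E[Z] = 1*0.5 - 2*4 = -7.5

-7.5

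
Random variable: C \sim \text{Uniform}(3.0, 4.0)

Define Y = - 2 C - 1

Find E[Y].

For Y = -2C - 1:
E[Y] = -2 * E[C] - 1
E[C] = (3 + 4)/2 = 3.5
E[Y] = -2 * 3.5 - 1 = -8

-8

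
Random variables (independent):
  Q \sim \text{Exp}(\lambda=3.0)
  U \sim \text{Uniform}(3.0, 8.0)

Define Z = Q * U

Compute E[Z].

For independent RVs: E[XY] = E[X]*E[Y]
E[Q] = 0.33333333
E[U] = 5.5
E[Z] = 0.33333333 * 5.5 = 1.8333333

1.8333333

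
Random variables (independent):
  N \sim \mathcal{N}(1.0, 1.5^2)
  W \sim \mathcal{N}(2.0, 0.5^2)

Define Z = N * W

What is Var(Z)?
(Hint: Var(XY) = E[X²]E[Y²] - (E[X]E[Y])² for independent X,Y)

Var(XY) = E[X²]E[Y²] - (E[X]E[Y])²
E[N] = 1, Var(N) = 2.25
E[W] = 2, Var(W) = 0.25
E[N²] = 2.25 + 1² = 3.25
E[W²] = 0.25 + 2² = 4.25
Var(Z) = 3.25*4.25 - (1*2)²
= 13.8125 - 4 = 9.8125

9.8125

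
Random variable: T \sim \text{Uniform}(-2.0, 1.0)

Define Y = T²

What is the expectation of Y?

E[T²] = Var(T) + (E[T])² = 0.75 + 0.25 = 1

1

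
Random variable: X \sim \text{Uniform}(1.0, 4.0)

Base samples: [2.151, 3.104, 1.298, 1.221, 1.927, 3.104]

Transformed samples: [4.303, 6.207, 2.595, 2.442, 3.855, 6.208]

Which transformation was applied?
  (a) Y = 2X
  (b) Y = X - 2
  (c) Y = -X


Checking option (a) Y = 2X:
  X = 2.151 -> Y = 4.303 ✓
  X = 3.104 -> Y = 6.207 ✓
  X = 1.298 -> Y = 2.595 ✓
All samples match this transformation.

(a) 2X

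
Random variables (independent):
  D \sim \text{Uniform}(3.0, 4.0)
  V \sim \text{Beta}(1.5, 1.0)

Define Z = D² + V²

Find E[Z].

E[Z] = E[D²] + E[V²]
E[D²] = Var(D) + E[D]² = 0.083333333 + 12.25 = 12.333333
E[V²] = Var(V) + E[V]² = 0.068571429 + 0.36 = 0.42857143
E[Z] = 12.333333 + 0.42857143 = 12.761905

12.761905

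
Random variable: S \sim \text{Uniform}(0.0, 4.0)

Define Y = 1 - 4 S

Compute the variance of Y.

For Y = aS + b: Var(Y) = a² * Var(S)
Var(S) = (4 - 0)^2/12 = 1.3333333
Var(Y) = (-4)² * 1.3333333 = 16 * 1.3333333 = 21.333333

21.333333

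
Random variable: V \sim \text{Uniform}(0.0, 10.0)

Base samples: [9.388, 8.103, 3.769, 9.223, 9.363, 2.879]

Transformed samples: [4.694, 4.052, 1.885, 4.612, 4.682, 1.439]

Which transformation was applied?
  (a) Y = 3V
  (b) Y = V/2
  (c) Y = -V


Checking option (b) Y = V/2:
  V = 9.388 -> Y = 4.694 ✓
  V = 8.103 -> Y = 4.052 ✓
  V = 3.769 -> Y = 1.885 ✓
All samples match this transformation.

(b) V/2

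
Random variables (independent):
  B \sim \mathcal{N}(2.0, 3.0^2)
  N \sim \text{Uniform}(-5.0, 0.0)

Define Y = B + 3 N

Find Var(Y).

For independent RVs: Var(aX + bY) = a²Var(X) + b²Var(Y)
Var(B) = 9
Var(N) = 2.0833333
Var(Y) = 1²*9 + 3²*2.0833333
= 1*9 + 9*2.0833333 = 27.75

27.75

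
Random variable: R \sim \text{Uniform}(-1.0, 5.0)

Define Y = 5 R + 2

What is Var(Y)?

For Y = aR + b: Var(Y) = a² * Var(R)
Var(R) = (5 + 1)^2/12 = 3
Var(Y) = 5² * 3 = 25 * 3 = 75

75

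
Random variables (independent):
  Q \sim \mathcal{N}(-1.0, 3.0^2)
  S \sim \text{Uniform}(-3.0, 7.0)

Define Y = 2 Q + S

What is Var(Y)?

For independent RVs: Var(aX + bY) = a²Var(X) + b²Var(Y)
Var(Q) = 9
Var(S) = 8.3333333
Var(Y) = 2²*9 + 1²*8.3333333
= 4*9 + 1*8.3333333 = 44.333333

44.333333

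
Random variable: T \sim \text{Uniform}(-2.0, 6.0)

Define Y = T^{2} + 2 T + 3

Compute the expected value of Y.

E[Y] = 1*E[T²] + 2*E[T] + 3
E[T] = 2
E[T²] = Var(T) + (E[T])² = 5.3333333 + 4 = 9.3333333
E[Y] = 1*9.3333333 + 2*2 + 3 = 16.333333

16.333333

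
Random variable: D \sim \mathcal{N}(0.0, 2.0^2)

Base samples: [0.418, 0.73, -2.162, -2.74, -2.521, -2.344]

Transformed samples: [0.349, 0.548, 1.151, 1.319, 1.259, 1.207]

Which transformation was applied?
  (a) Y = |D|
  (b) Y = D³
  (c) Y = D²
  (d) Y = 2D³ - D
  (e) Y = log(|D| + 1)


Checking option (e) Y = log(|D| + 1):
  D = 0.418 -> Y = 0.349 ✓
  D = 0.73 -> Y = 0.548 ✓
  D = -2.162 -> Y = 1.151 ✓
All samples match this transformation.

(e) log(|D| + 1)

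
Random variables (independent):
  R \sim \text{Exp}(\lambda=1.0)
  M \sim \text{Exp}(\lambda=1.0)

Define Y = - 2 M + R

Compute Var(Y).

For independent RVs: Var(aX + bY) = a²Var(X) + b²Var(Y)
Var(R) = 1
Var(M) = 1
Var(Y) = 1²*1 + (-2)²*1
= 1*1 + 4*1 = 5

5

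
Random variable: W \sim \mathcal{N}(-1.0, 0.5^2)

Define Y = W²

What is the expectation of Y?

E[W²] = Var(W) + (E[W])² = 0.25 + 1 = 1.25

1.25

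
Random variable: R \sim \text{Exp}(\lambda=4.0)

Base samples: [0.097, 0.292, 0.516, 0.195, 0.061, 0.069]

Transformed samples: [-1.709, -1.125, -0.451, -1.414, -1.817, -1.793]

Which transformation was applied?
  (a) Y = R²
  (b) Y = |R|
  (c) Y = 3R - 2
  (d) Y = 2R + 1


Checking option (c) Y = 3R - 2:
  R = 0.097 -> Y = -1.709 ✓
  R = 0.292 -> Y = -1.125 ✓
  R = 0.516 -> Y = -0.451 ✓
All samples match this transformation.

(c) 3R - 2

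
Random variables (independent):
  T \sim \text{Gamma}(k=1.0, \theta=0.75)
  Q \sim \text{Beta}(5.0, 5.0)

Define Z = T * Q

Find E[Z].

For independent RVs: E[XY] = E[X]*E[Y]
E[T] = 0.75
E[Q] = 0.5
E[Z] = 0.75 * 0.5 = 0.375

0.375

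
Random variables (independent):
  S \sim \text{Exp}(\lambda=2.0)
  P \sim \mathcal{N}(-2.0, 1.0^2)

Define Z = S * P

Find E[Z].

For independent RVs: E[XY] = E[X]*E[Y]
E[S] = 0.5
E[P] = -2
E[Z] = 0.5 * (-2) = -1

-1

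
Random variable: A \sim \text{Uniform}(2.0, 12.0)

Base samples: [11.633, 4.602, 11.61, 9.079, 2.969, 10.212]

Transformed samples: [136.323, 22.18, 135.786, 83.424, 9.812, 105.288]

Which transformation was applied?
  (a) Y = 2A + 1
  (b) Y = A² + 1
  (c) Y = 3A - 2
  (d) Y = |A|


Checking option (b) Y = A² + 1:
  A = 11.633 -> Y = 136.323 ✓
  A = 4.602 -> Y = 22.18 ✓
  A = 11.61 -> Y = 135.786 ✓
All samples match this transformation.

(b) A² + 1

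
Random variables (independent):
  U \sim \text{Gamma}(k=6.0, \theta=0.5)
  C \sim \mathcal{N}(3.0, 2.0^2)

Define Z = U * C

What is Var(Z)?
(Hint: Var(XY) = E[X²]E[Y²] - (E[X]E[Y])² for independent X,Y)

Var(XY) = E[X²]E[Y²] - (E[X]E[Y])²
E[U] = 3, Var(U) = 1.5
E[C] = 3, Var(C) = 4
E[U²] = 1.5 + 3² = 10.5
E[C²] = 4 + 3² = 13
Var(Z) = 10.5*13 - (3*3)²
= 136.5 - 81 = 55.5

55.5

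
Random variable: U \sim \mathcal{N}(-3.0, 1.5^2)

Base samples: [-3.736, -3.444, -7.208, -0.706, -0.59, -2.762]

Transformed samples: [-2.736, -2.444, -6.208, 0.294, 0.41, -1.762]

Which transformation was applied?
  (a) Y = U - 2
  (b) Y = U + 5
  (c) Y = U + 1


Checking option (c) Y = U + 1:
  U = -3.736 -> Y = -2.736 ✓
  U = -3.444 -> Y = -2.444 ✓
  U = -7.208 -> Y = -6.208 ✓
All samples match this transformation.

(c) U + 1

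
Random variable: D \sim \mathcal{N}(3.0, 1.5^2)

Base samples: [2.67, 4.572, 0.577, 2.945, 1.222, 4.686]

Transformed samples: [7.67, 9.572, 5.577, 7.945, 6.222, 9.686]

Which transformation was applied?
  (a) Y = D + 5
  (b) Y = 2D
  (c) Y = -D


Checking option (a) Y = D + 5:
  D = 2.67 -> Y = 7.67 ✓
  D = 4.572 -> Y = 9.572 ✓
  D = 0.577 -> Y = 5.577 ✓
All samples match this transformation.

(a) D + 5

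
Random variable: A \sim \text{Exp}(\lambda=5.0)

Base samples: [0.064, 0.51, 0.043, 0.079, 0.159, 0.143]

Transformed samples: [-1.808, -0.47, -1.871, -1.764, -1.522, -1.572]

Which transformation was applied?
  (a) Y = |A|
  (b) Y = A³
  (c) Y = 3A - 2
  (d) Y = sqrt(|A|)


Checking option (c) Y = 3A - 2:
  A = 0.064 -> Y = -1.808 ✓
  A = 0.51 -> Y = -0.47 ✓
  A = 0.043 -> Y = -1.871 ✓
All samples match this transformation.

(c) 3A - 2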